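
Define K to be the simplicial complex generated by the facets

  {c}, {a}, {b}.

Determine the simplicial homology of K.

H_0 ≅ Z^3.

Order the vertices as a < b < c. Listing each simplex with vertices in this order, K has dimension 0 with simplices:

  0-simplices (3): a, b, c

giving chain groups C_0 ≅ Z^3.

Computing H_k = (kernel of ∂_k) / (image of ∂_{k+1}):

  H_0: rank C_0 − rank ∂_1 = 3 − 0 = 3, and there is no ∂_1, so H_0 ≅ Z^3.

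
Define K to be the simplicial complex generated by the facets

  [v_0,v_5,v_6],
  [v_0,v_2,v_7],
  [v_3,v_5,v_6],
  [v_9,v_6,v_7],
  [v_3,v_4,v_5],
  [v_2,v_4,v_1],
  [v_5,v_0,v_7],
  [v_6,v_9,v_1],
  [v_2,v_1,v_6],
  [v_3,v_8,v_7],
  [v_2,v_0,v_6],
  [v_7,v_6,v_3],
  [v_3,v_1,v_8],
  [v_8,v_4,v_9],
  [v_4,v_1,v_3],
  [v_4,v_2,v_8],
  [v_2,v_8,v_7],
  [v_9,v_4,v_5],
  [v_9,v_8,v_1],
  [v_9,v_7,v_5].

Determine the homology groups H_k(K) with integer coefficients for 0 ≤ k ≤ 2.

H_0 = Z,  H_1 = Z × Z/2,  H_2 = 0.

Take the total order v_0 < v_1 < v_2 < v_3 < v_4 < v_5 < v_6 < v_7 < v_8 < v_9 on the vertex set. Then K (dimension 2) consists of the simplices:

  0-simplices (10): [v_0], [v_1], [v_2], [v_3], [v_4], [v_5], [v_6], [v_7], [v_8], [v_9]
  1-simplices (30): (30 of them)
  2-simplices (20): (20 of them)

so the chain groups are C_0 ≅ Z^10, C_1 ≅ Z^30, C_2 ≅ Z^20.

∂_1: C_1 → C_0 sends each edge [p,q] (with p < q) to q − p.
As a 10×30 matrix over Z this has rank 9, with invariant factors (1,1,1,1,1,1,1,1,1).

Boundary ∂_2: C_2 → C_1 maps a triangle to the signed sum of its edges. For instance
  ∂[v_5,v_7,v_9] = [v_7,v_9] − [v_5,v_9] + [v_5,v_7],
  ∂[v_3,v_5,v_6] = [v_5,v_6] − [v_3,v_6] + [v_3,v_5].
This gives a 30×20 integer matrix of rank 20; reducing to Smith normal form yields diagonal entries (1,1,1,1,1,1,1,1,1,1,1,1,1,1,1,1,1,1,1,2).

Computing H_k = (kernel of ∂_k) / (image of ∂_{k+1}):

  H_0: rank C_0 − rank ∂_1 = 10 − 9 = 1, and the invariant factors of ∂_1 are all 1, so H_0 = Z.
  H_1: rank ker ∂_1 − rank ∂_2 = (30 − 9) − 20 = 1, and ∂_2 has invariant factor 2 > 1, so H_1 = Z × Z/2.
  H_2: rank ker ∂_2 − rank ∂_3 = (20 − 20) − 0 = 0, and there is no ∂_3, so H_2 = 0.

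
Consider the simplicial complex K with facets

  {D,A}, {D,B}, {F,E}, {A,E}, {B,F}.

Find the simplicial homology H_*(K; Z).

H_0 = Z,  H_1 = Z.

Take the total order A < B < D < E < F on the vertex set. Then K (dimension 1) consists of the simplices:

  0-simplices (5): A, B, D, E, F
  1-simplices (5): AD, AE, BD, BF, EF

so the chain groups are C_0 ≅ Z^5, C_1 ≅ Z^5.

The boundary map ∂_1: C_1 → C_0 sends each edge [p,q] (with p < q) to q − p.
The resulting 5×5 matrix has rank 4, and its Smith normal form has invariant factors (1,1,1,1).

Now H_k = ker ∂_k / im ∂_{k+1}, so:

  H_0: rank C_0 − rank ∂_1 = 5 − 4 = 1, and the invariant factors of ∂_1 are all 1, so H_0 ≅ Z.
  H_1: rank ker ∂_1 − rank ∂_2 = (5 − 4) − 0 = 1, and there is no ∂_2, so H_1 ≅ Z.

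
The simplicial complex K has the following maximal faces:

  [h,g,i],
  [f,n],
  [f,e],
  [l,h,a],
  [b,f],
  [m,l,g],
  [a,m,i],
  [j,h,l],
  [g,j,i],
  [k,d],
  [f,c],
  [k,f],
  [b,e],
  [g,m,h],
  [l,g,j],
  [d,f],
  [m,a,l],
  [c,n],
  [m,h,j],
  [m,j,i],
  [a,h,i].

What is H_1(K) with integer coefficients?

H_1 = Z^3 × Z/2.

Order the vertices as a < b < c < d < e < f < g < h < i < j < k < l < m < n. Listing each simplex with vertices in this order, K has dimension 2 with simplices:

  0-simplices (14): a, b, c, d, e, f, g, h, i, j, k, l, m, n
  1-simplices (27): ah, ai, al, am, be, bf, cf, cn, df, dk, ef, fk, fn, gh, gi, gj, gl, gm, hi, hj, hl, hm, ij, im, jl, jm, lm
  2-simplices (12): ahi, ahl, aim, alm, ghi, ghm, gij, gjl, glm, hjl, hjm, ijm

so the chain groups are C_0 ≅ Z^14, C_1 ≅ Z^27, C_2 ≅ Z^12.

Boundary ∂_1: C_1 → C_0 is given by ∂[p,q] = [q] − [p]. For instance
  ∂ai = i − a.
The resulting 14×27 matrix has rank 12, and its Smith normal form has invariant factors (1,1,1,1,1,1,1,1,1,1,1,1).

The boundary map ∂_2: C_2 → C_1 acts by ∂[p,q,r] = [q,r] − [p,r] + [p,q]. For instance
  ∂glm = lm − gm + gl,
  ∂gjl = jl − gl + gj.
As a 27×12 matrix over Z this has rank 12, with invariant factors (1,1,1,1,1,1,1,1,1,1,1,2).

Computing H_k = (kernel of ∂_k) / (image of ∂_{k+1}):

  H_1: rank ker ∂_1 − rank ∂_2 = (27 − 12) − 12 = 3, and ∂_2 has invariant factor 2 > 1, so H_1 ≅ Z^3 × Z/2.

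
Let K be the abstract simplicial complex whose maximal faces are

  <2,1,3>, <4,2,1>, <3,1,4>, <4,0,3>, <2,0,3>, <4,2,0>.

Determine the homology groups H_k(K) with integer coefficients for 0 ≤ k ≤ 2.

H_0 = Z,  H_1 = 0,  H_2 = Z.

Order the vertices as 0 < 1 < 2 < 3 < 4. Listing each simplex with vertices in this order, K has dimension 2 with simplices:

  0-simplices (5): [0], [1], [2], [3], [4]
  1-simplices (9): [0,2], [0,3], [0,4], [1,2], [1,3], [1,4], [2,3], [2,4], [3,4]
  2-simplices (6): [0,2,3], [0,2,4], [0,3,4], [1,2,3], [1,2,4], [1,3,4]

giving chain groups C_0 ≅ Z^5, C_1 ≅ Z^9, C_2 ≅ Z^6.

Boundary ∂_1: C_1 → C_0 sends each edge [p,q] (with p < q) to q − p. For instance
  ∂[1,2] = [2] − [1].
The 5×9 boundary matrix has rank 4 and Smith normal form diag(1,1,1,1).

∂_2: C_2 → C_1 sends each 2-simplex [p,q,r] to [q,r] − [p,r] + [p,q]. For instance
  ∂[0,2,4] = [2,4] − [0,4] + [0,2],
  ∂[1,3,4] = [3,4] − [1,4] + [1,3].
This gives a 9×6 integer matrix of rank 5; reducing to Smith normal form yields diagonal entries (1,1,1,1,1).

Reading off H_k = ker ∂_k / im ∂_{k+1}:

  H_0: rank C_0 − rank ∂_1 = 5 − 4 = 1, and the invariant factors of ∂_1 are all 1, so H_0 = Z.
  H_1: rank ker ∂_1 − rank ∂_2 = (9 − 4) − 5 = 0, and the invariant factors of ∂_2 are all 1, so H_1 = 0.
  H_2: rank ker ∂_2 − rank ∂_3 = (6 − 5) − 0 = 1, and there is no ∂_3, so H_2 = Z.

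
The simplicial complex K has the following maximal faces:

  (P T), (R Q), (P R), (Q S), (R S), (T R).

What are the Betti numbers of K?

K has 5 vertices, 6 edges.
rank ∂_0 = 0, rank ∂_1 = 4 ⇒ b_0 = 5 − 0 − 4 = 1; all invariant factors of ∂_1 are 1 so no torsion. So H_0 = Z.
rank ∂_1 = 4, rank ∂_2 = 0 ⇒ b_1 = 6 − 4 − 0 = 2. So H_1 = Z^2.

b_0 = 1, b_1 = 2.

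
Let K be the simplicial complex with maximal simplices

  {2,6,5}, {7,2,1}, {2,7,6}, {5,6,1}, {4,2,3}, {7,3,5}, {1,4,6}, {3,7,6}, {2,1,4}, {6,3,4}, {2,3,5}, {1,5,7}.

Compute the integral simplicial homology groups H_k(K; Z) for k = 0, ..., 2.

Order the vertices as 1 < 2 < 3 < 4 < 5 < 6 < 7. Listing each simplex with vertices in this order, K has dimension 2 with simplices:

  0-simplices (7): [1], [2], [3], [4], [5], [6], [7]
  1-simplices (18): [1,2], [1,4], [1,5], [1,6], [1,7], [2,3], [2,4], [2,5], [2,6], [2,7], [3,4], [3,5], [3,6], [3,7], [4,6], [5,6], [5,7], [6,7]
  2-simplices (12): [1,2,4], [1,2,7], [1,4,6], [1,5,6], [1,5,7], [2,3,4], [2,3,5], [2,5,6], [2,6,7], [3,4,6], [3,5,7], [3,6,7]

so the chain groups are C_0 ≅ Z^7, C_1 ≅ Z^18, C_2 ≅ Z^12.

Boundary ∂_1: C_1 → C_0 maps an edge to its endpoints' difference, ∂[p,q] = q − p.
As a 7×18 matrix over Z this has rank 6, with invariant factors (1,1,1,1,1,1).

∂_2: C_2 → C_1 maps a triangle to the signed sum of its edges. For instance
  ∂[1,2,7] = [2,7] − [1,7] + [1,2],
  ∂[3,5,7] = [5,7] − [3,7] + [3,5].
The 18×12 boundary matrix has rank 12 and Smith normal form diag(1,1,1,1,1,1,1,1,1,1,1,2).

Reading off H_k = ker ∂_k / im ∂_{k+1}:

  H_0: rank C_0 − rank ∂_1 = 7 − 6 = 1, and the invariant factors of ∂_1 are all 1, so H_0 ≅ Z.
  H_1: rank ker ∂_1 − rank ∂_2 = (18 − 6) − 12 = 0, and ∂_2 has invariant factor 2 > 1, so H_1 ≅ Z/2Z.
  H_2: rank ker ∂_2 − rank ∂_3 = (12 − 12) − 0 = 0, and there is no ∂_3, so H_2 ≅ 0.

(K is a triangulation of the real projective plane RP^2.)

H_0 ≅ Z,  H_1 ≅ Z/2Z,  H_2 = 0.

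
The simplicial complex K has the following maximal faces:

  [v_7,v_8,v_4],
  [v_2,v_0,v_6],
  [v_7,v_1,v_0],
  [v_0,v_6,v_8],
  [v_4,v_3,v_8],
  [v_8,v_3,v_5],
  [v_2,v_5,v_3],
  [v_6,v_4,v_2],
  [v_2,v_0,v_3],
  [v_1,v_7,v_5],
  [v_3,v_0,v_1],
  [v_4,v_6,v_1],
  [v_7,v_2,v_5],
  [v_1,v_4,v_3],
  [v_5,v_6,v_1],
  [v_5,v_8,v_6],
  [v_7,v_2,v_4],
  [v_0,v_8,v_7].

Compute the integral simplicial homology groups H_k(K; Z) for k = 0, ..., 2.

We work with the vertex ordering v_0 < v_1 < v_2 < v_3 < v_4 < v_5 < v_6 < v_7 < v_8. The simplices of K, each written with vertices in increasing order, are:

  0-simplices (9): [v_0], [v_1], [v_2], [v_3], [v_4], [v_5], [v_6], [v_7], [v_8]
  1-simplices (27): (27 of them)
  2-simplices (18): (18 of them)

giving chain groups C_0 ≅ Z^9, C_1 ≅ Z^27, C_2 ≅ Z^18.

The boundary map ∂_1: C_1 → C_0 sends each edge [p,q] (with p < q) to q − p. For instance
  ∂[v_4,v_7] = [v_7] − [v_4].
As a 9×27 matrix over Z this has rank 8, with invariant factors (1,1,1,1,1,1,1,1).

∂_2: C_2 → C_1 maps a triangle to the signed sum of its edges. For instance
  ∂[v_3,v_4,v_8] = [v_4,v_8] − [v_3,v_8] + [v_3,v_4],
  ∂[v_0,v_1,v_3] = [v_1,v_3] − [v_0,v_3] + [v_0,v_1].
As a 27×18 matrix over Z this has rank 17, with invariant factors (1,1,1,1,1,1,1,1,1,1,1,1,1,1,1,1,1).

From H_k ≅ ker(∂_k) / im(∂_{k+1}) we obtain:

  H_0: rank C_0 − rank ∂_1 = 9 − 8 = 1, and the invariant factors of ∂_1 are all 1, so H_0 = Z.
  H_1: rank ker ∂_1 − rank ∂_2 = (27 − 8) − 17 = 2, and the invariant factors of ∂_2 are all 1, so H_1 = Z^2.
  H_2: rank ker ∂_2 − rank ∂_3 = (18 − 17) − 0 = 1, and there is no ∂_3, so H_2 = Z.

(K is a triangulation of the torus T^2.)

H_0 = Z,  H_1 = Z^2,  H_2 = Z.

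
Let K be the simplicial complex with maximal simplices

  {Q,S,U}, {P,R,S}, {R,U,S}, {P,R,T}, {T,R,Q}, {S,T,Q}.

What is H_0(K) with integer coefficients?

Order the vertices as P < Q < R < S < T < U. Listing each simplex with vertices in this order, K has dimension 2 with simplices:

  0-simplices (6): P, Q, R, S, T, U
  1-simplices (12): PR, PS, PT, QR, QS, QT, QU, RS, RT, RU, ST, SU
  2-simplices (6): PRS, PRT, QRT, QST, QSU, RSU

so the chain groups are C_0 ≅ Z^6, C_1 ≅ Z^12, C_2 ≅ Z^6.

Boundary ∂_1: C_1 → C_0 is given by ∂[p,q] = [q] − [p]. For instance
  ∂RT = T − R.
As a 6×12 matrix over Z this has rank 5, with invariant factors (1,1,1,1,1).

The boundary map ∂_2: C_2 → C_1 maps a triangle to the signed sum of its edges. For instance
  ∂QSU = SU − QU + QS,
  ∂RSU = SU − RU + RS.
As a 12×6 matrix over Z this has rank 6, with invariant factors (1,1,1,1,1,1).

Now H_k = ker ∂_k / im ∂_{k+1}, so:

  H_0: rank C_0 − rank ∂_1 = 6 − 5 = 1, and the invariant factors of ∂_1 are all 1, so H_0 = Z.

(K is a triangulation of the cylinder S^1 x I.)

H_0 ≅ Z.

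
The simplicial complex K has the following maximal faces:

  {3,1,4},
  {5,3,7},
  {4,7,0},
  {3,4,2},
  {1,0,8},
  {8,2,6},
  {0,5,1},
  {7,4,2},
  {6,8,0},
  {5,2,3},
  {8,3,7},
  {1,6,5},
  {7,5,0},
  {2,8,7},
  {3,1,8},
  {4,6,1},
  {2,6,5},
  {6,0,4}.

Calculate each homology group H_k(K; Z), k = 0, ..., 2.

Order the vertices as 0 < 1 < 2 < 3 < 4 < 5 < 6 < 7 < 8. Listing each simplex with vertices in this order, K has dimension 2 with simplices:

  0-simplices (9): [0], [1], [2], [3], [4], [5], [6], [7], [8]
  1-simplices (27): (27 of them)
  2-simplices (18): [0,1,5], [0,1,8], [0,4,6], [0,4,7], [0,5,7], [0,6,8], [1,3,4], [1,3,8], [1,4,6], [1,5,6], [2,3,4], [2,3,5], [2,4,7], [2,5,6], [2,6,8], [2,7,8], [3,5,7], [3,7,8]

Hence C_0 ≅ Z^9, C_1 ≅ Z^27, C_2 ≅ Z^18.

Boundary ∂_1: C_1 → C_0 maps an edge to its endpoints' difference, ∂[p,q] = q − p. For instance
  ∂[2,5] = [5] − [2].
The resulting 9×27 matrix has rank 8, and its Smith normal form has invariant factors (1,1,1,1,1,1,1,1).

Boundary ∂_2: C_2 → C_1 sends each 2-simplex [p,q,r] to [q,r] − [p,r] + [p,q]. For instance
  ∂[0,5,7] = [5,7] − [0,7] + [0,5],
  ∂[1,3,8] = [3,8] − [1,8] + [1,3].
This gives a 27×18 integer matrix of rank 18; reducing to Smith normal form yields diagonal entries (1,1,1,1,1,1,1,1,1,1,1,1,1,1,1,1,1,2).

Computing H_k = (kernel of ∂_k) / (image of ∂_{k+1}):

  H_0: rank C_0 − rank ∂_1 = 9 − 8 = 1, and the invariant factors of ∂_1 are all 1, so H_0 ≅ Z.
  H_1: rank ker ∂_1 − rank ∂_2 = (27 − 8) − 18 = 1, and ∂_2 has invariant factor 2 > 1, so H_1 ≅ Z ⊕ Z/2.
  H_2: rank ker ∂_2 − rank ∂_3 = (18 − 18) − 0 = 0, and there is no ∂_3, so H_2 ≅ 0.

(K is a triangulation of the Klein bottle.)

H_0 = Z,  H_1 = Z ⊕ Z/2,  H_2 = 0.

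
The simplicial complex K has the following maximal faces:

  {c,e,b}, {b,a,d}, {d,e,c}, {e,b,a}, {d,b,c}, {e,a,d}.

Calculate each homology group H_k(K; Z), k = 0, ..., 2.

Order the vertices as a < b < c < d < e. Listing each simplex with vertices in this order, K has dimension 2 with simplices:

  0-simplices (5): a, b, c, d, e
  1-simplices (9): ab, ad, ae, bc, bd, be, cd, ce, de
  2-simplices (6): abd, abe, ade, bcd, bce, cde

so the chain groups are C_0 ≅ Z^5, C_1 ≅ Z^9, C_2 ≅ Z^6.

Boundary ∂_1: C_1 → C_0 sends each edge [p,q] (with p < q) to q − p. For instance
  ∂ad = d − a.
The 5×9 boundary matrix has rank 4 and Smith normal form diag(1,1,1,1).

The boundary map ∂_2: C_2 → C_1 maps a triangle to the signed sum of its edges. For instance
  ∂abd = bd − ad + ab,
  ∂bcd = cd − bd + bc.
This gives a 9×6 integer matrix of rank 5; reducing to Smith normal form yields diagonal entries (1,1,1,1,1).

Reading off H_k = ker ∂_k / im ∂_{k+1}:

  H_0: rank C_0 − rank ∂_1 = 5 − 4 = 1, and the invariant factors of ∂_1 are all 1, so H_0 ≅ Z.
  H_1: rank ker ∂_1 − rank ∂_2 = (9 − 4) − 5 = 0, and the invariant factors of ∂_2 are all 1, so H_1 ≅ 0.
  H_2: rank ker ∂_2 − rank ∂_3 = (6 − 5) − 0 = 1, and there is no ∂_3, so H_2 ≅ Z.

H_0 = Z,  H_1 = 0,  H_2 = Z.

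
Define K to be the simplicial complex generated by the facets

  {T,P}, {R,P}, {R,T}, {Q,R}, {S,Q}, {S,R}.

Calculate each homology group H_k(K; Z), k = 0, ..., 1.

H_0 = Z,  H_1 = Z^2.

Order the vertices as P < Q < R < S < T. Listing each simplex with vertices in this order, K has dimension 1 with simplices:

  0-simplices (5): P, Q, R, S, T
  1-simplices (6): PR, PT, QR, QS, RS, RT

Hence C_0 ≅ Z^5, C_1 ≅ Z^6.

Boundary ∂_1: C_1 → C_0 is given by ∂[p,q] = [q] − [p].
The resulting 5×6 matrix has rank 4, and its Smith normal form has invariant factors (1,1,1,1).

From H_k ≅ ker(∂_k) / im(∂_{k+1}) we obtain:

  H_0: rank C_0 − rank ∂_1 = 5 − 4 = 1, and the invariant factors of ∂_1 are all 1, so H_0 ≅ Z.
  H_1: rank ker ∂_1 − rank ∂_2 = (6 − 4) − 0 = 2, and there is no ∂_2, so H_1 ≅ Z^2.

As a check, the Euler characteristic is 5 − 6 = -1, which agrees with 1 − 2 = -1.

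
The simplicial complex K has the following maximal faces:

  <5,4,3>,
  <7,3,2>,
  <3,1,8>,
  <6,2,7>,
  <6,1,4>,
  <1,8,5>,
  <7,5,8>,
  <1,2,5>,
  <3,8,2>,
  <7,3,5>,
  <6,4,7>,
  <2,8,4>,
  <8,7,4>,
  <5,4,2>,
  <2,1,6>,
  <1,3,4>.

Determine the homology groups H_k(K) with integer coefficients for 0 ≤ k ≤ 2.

H_0 = Z,  H_1 = Z^2,  H_2 = Z.

Order the vertices as 1 < 2 < 3 < 4 < 5 < 6 < 7 < 8. Listing each simplex with vertices in this order, K has dimension 2 with simplices:

  0-simplices (8): [1], [2], [3], [4], [5], [6], [7], [8]
  1-simplices (24): (24 of them)
  2-simplices (16): [1,2,5], [1,2,6], [1,3,4], [1,3,8], [1,4,6], [1,5,8], [2,3,7], [2,3,8], [2,4,5], [2,4,8], [2,6,7], [3,4,5], [3,5,7], [4,6,7], [4,7,8], [5,7,8]

so the chain groups are C_0 ≅ Z^8, C_1 ≅ Z^24, C_2 ≅ Z^16.

∂_1: C_1 → C_0 sends each edge [p,q] (with p < q) to q − p. For instance
  ∂[1,5] = [5] − [1].
This gives a 8×24 integer matrix of rank 7; reducing to Smith normal form yields diagonal entries (1,1,1,1,1,1,1).

∂_2: C_2 → C_1 acts by ∂[p,q,r] = [q,r] − [p,r] + [p,q]. For instance
  ∂[2,6,7] = [6,7] − [2,7] + [2,6],
  ∂[1,2,6] = [2,6] − [1,6] + [1,2].
The 24×16 boundary matrix has rank 15 and Smith normal form diag(1,1,1,1,1,1,1,1,1,1,1,1,1,1,1).

Reading off H_k = ker ∂_k / im ∂_{k+1}:

  H_0: rank C_0 − rank ∂_1 = 8 − 7 = 1, and the invariant factors of ∂_1 are all 1, so H_0 = Z.
  H_1: rank ker ∂_1 − rank ∂_2 = (24 − 7) − 15 = 2, and the invariant factors of ∂_2 are all 1, so H_1 = Z^2.
  H_2: rank ker ∂_2 − rank ∂_3 = (16 − 15) − 0 = 1, and there is no ∂_3, so H_2 = Z.

(K is a triangulation of the torus T^2.)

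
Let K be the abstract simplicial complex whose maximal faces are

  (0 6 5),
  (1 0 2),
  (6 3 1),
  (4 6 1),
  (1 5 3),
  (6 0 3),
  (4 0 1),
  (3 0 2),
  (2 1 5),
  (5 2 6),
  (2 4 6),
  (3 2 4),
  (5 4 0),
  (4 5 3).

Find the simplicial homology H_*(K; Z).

K has 7 vertices, 21 edges, 14 triangles.
rank ∂_0 = 0, rank ∂_1 = 6 ⇒ b_0 = 7 − 0 − 6 = 1; all invariant factors of ∂_1 are 1 so no torsion. So H_0 = Z.
rank ∂_1 = 6, rank ∂_2 = 13 ⇒ b_1 = 21 − 6 − 13 = 2; all invariant factors of ∂_2 are 1 so no torsion. So H_1 = Z^2.
rank ∂_2 = 13, rank ∂_3 = 0 ⇒ b_2 = 14 − 13 − 0 = 1. So H_2 = Z.

H_0 ≅ Z,  H_1 ≅ Z^2,  H_2 ≅ Z.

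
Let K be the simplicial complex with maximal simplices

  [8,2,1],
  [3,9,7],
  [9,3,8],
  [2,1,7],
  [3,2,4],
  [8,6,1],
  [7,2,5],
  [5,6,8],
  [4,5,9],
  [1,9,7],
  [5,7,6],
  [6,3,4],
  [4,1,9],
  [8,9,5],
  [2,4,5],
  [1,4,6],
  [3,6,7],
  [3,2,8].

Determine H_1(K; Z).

Take the total order 1 < 2 < 3 < 4 < 5 < 6 < 7 < 8 < 9 on the vertex set. Then K (dimension 2) consists of the simplices:

  0-simplices (9): [1], [2], [3], [4], [5], [6], [7], [8], [9]
  1-simplices (27): (27 of them)
  2-simplices (18): [1,2,7], [1,2,8], [1,4,6], [1,4,9], [1,6,8], [1,7,9], [2,3,4], [2,3,8], [2,4,5], [2,5,7], [3,4,6], [3,6,7], [3,7,9], [3,8,9], [4,5,9], [5,6,7], [5,6,8], [5,8,9]

giving chain groups C_0 ≅ Z^9, C_1 ≅ Z^27, C_2 ≅ Z^18.

Boundary ∂_1: C_1 → C_0 maps an edge to its endpoints' difference, ∂[p,q] = q − p.
The 9×27 boundary matrix has rank 8 and Smith normal form diag(1,1,1,1,1,1,1,1).

∂_2: C_2 → C_1 sends each 2-simplex [p,q,r] to [q,r] − [p,r] + [p,q]. For instance
  ∂[2,5,7] = [5,7] − [2,7] + [2,5],
  ∂[3,6,7] = [6,7] − [3,7] + [3,6].
As a 27×18 matrix over Z this has rank 17, with invariant factors (1,1,1,1,1,1,1,1,1,1,1,1,1,1,1,1,1).

From H_k ≅ ker(∂_k) / im(∂_{k+1}) we obtain:

  H_1: rank ker ∂_1 − rank ∂_2 = (27 − 8) − 17 = 2, and the invariant factors of ∂_2 are all 1, so H_1 = Z^2.

H_1 = Z^2.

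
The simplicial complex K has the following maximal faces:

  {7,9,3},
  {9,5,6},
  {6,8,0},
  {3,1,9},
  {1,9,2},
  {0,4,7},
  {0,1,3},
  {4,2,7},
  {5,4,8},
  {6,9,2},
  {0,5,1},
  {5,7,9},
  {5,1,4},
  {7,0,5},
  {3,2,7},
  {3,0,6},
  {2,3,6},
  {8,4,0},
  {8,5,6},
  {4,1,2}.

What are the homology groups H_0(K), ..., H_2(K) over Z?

H_0 ≅ Z,  H_1 ≅ Z ⊕ Z_2,  H_2 = 0.

Take the total order 0 < 1 < 2 < 3 < 4 < 5 < 6 < 7 < 8 < 9 on the vertex set. Then K (dimension 2) consists of the simplices:

  0-simplices (10): [0], [1], [2], [3], [4], [5], [6], [7], [8], [9]
  1-simplices (30): (30 of them)
  2-simplices (20): (20 of them)

so the chain groups are C_0 ≅ Z^10, C_1 ≅ Z^30, C_2 ≅ Z^20.

∂_1: C_1 → C_0 maps an edge to its endpoints' difference, ∂[p,q] = q − p. For instance
  ∂[0,5] = [5] − [0].
As a 10×30 matrix over Z this has rank 9, with invariant factors (1,1,1,1,1,1,1,1,1).

The boundary map ∂_2: C_2 → C_1 sends each 2-simplex [p,q,r] to [q,r] − [p,r] + [p,q]. For instance
  ∂[0,6,8] = [6,8] − [0,8] + [0,6],
  ∂[3,7,9] = [7,9] − [3,9] + [3,7].
This gives a 30×20 integer matrix of rank 20; reducing to Smith normal form yields diagonal entries (1,1,1,1,1,1,1,1,1,1,1,1,1,1,1,1,1,1,1,2).

From H_k ≅ ker(∂_k) / im(∂_{k+1}) we obtain:

  H_0: rank C_0 − rank ∂_1 = 10 − 9 = 1, and the invariant factors of ∂_1 are all 1, so H_0 = Z.
  H_1: rank ker ∂_1 − rank ∂_2 = (30 − 9) − 20 = 1, and ∂_2 has invariant factor 2 > 1, so H_1 = Z ⊕ Z_2.
  H_2: rank ker ∂_2 − rank ∂_3 = (20 − 20) − 0 = 0, and there is no ∂_3, so H_2 = 0.

(K is a triangulation of the Klein bottle.)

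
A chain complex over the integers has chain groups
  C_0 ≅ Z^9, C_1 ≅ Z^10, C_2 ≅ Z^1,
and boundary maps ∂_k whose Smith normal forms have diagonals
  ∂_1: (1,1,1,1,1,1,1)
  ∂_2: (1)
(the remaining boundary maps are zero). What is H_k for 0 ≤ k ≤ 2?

H_0 ≅ Z^2,  H_1 ≅ Z^2,  H_2 = 0.

H_0: b_0 = 9 − 0 − 7 = 2; torsion from ∂_1 factors > 1: none. So H_0 ≅ Z^2.
H_1: b_1 = 10 − 7 − 1 = 2; torsion from ∂_2 factors > 1: none. So H_1 ≅ Z^2.
H_2: b_2 = 1 − 1 − 0 = 0; torsion from ∂_3 factors > 1: none. So H_2 ≅ 0.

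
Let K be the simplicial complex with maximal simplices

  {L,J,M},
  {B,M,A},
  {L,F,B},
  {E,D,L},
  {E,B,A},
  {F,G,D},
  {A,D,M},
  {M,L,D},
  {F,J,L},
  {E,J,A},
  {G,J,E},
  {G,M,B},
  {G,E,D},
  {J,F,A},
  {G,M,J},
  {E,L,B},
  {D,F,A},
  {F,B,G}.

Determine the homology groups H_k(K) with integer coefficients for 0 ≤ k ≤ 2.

Take the total order A < B < D < E < F < G < J < L < M on the vertex set. Then K (dimension 2) consists of the simplices:

  0-simplices (9): A, B, D, E, F, G, J, L, M
  1-simplices (27): AB, AD, AE, AF, AJ, AM, BE, BF, BG, BL, BM, DE, DF, DG, DL, DM, EG, EJ, EL, FG, FJ, FL, GJ, GM, JL, JM, LM
  2-simplices (18): ABE, ABM, ADF, ADM, AEJ, AFJ, BEL, BFG, BFL, BGM, DEG, DEL, DFG, DLM, EGJ, FJL, GJM, JLM

so the chain groups are C_0 ≅ Z^9, C_1 ≅ Z^27, C_2 ≅ Z^18.

The boundary map ∂_1: C_1 → C_0 sends each edge [p,q] (with p < q) to q − p. For instance
  ∂DG = G − D.
The 9×27 boundary matrix has rank 8 and Smith normal form diag(1,1,1,1,1,1,1,1).

∂_2: C_2 → C_1 sends each 2-simplex [p,q,r] to [q,r] − [p,r] + [p,q]. For instance
  ∂BFL = FL − BL + BF,
  ∂EGJ = GJ − EJ + EG.
The resulting 27×18 matrix has rank 17, and its Smith normal form has invariant factors (1,1,1,1,1,1,1,1,1,1,1,1,1,1,1,1,1).

Reading off H_k = ker ∂_k / im ∂_{k+1}:

  H_0: rank C_0 − rank ∂_1 = 9 − 8 = 1, and the invariant factors of ∂_1 are all 1, so H_0 = Z.
  H_1: rank ker ∂_1 − rank ∂_2 = (27 − 8) − 17 = 2, and the invariant factors of ∂_2 are all 1, so H_1 = Z^2.
  H_2: rank ker ∂_2 − rank ∂_3 = (18 − 17) − 0 = 1, and there is no ∂_3, so H_2 = Z.

As a check, the Euler characteristic is 9 − 27 + 18 = 0, which agrees with 1 − 2 + 1 = 0.

H_0 = Z,  H_1 = Z^2,  H_2 = Z.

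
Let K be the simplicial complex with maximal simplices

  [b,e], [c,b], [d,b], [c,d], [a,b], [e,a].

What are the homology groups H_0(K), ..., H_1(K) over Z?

K has 5 vertices, 6 edges.
rank ∂_0 = 0, rank ∂_1 = 4 ⇒ b_0 = 5 − 0 − 4 = 1; all invariant factors of ∂_1 are 1 so no torsion. So H_0 = Z.
rank ∂_1 = 4, rank ∂_2 = 0 ⇒ b_1 = 6 − 4 − 0 = 2. So H_1 = Z^2.

H_0 ≅ Z,  H_1 ≅ Z^2.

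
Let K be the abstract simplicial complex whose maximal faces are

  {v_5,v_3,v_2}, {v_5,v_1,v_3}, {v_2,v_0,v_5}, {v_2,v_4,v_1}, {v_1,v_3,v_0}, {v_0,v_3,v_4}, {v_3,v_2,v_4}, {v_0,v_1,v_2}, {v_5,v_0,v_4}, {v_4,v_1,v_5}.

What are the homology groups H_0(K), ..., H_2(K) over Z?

H_0 = Z,  H_1 = Z/2,  H_2 = 0.

Order the vertices as v_0 < v_1 < v_2 < v_3 < v_4 < v_5. Listing each simplex with vertices in this order, K has dimension 2 with simplices:

  0-simplices (6): [v_0], [v_1], [v_2], [v_3], [v_4], [v_5]
  1-simplices (15): (15 of them)
  2-simplices (10): [v_0,v_1,v_2], [v_0,v_1,v_3], [v_0,v_2,v_5], [v_0,v_3,v_4], [v_0,v_4,v_5], [v_1,v_2,v_4], [v_1,v_3,v_5], [v_1,v_4,v_5], [v_2,v_3,v_4], [v_2,v_3,v_5]

Hence C_0 ≅ Z^6, C_1 ≅ Z^15, C_2 ≅ Z^10.

∂_1: C_1 → C_0 is given by ∂[p,q] = [q] − [p]. For instance
  ∂[v_0,v_1] = [v_1] − [v_0].
The 6×15 boundary matrix has rank 5 and Smith normal form diag(1,1,1,1,1).

∂_2: C_2 → C_1 maps a triangle to the signed sum of its edges. For instance
  ∂[v_0,v_4,v_5] = [v_4,v_5] − [v_0,v_5] + [v_0,v_4],
  ∂[v_1,v_2,v_4] = [v_2,v_4] − [v_1,v_4] + [v_1,v_2].
The resulting 15×10 matrix has rank 10, and its Smith normal form has invariant factors (1,1,1,1,1,1,1,1,1,2).

From H_k ≅ ker(∂_k) / im(∂_{k+1}) we obtain:

  H_0: rank C_0 − rank ∂_1 = 6 − 5 = 1, and the invariant factors of ∂_1 are all 1, so H_0 ≅ Z.
  H_1: rank ker ∂_1 − rank ∂_2 = (15 − 5) − 10 = 0, and ∂_2 has invariant factor 2 > 1, so H_1 ≅ Z/2.
  H_2: rank ker ∂_2 − rank ∂_3 = (10 − 10) − 0 = 0, and there is no ∂_3, so H_2 ≅ 0.

(K is a triangulation of the real projective plane RP^2.)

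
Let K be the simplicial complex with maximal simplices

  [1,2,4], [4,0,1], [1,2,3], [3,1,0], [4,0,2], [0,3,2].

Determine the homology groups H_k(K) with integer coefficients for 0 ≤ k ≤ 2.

We work with the vertex ordering 0 < 1 < 2 < 3 < 4. The simplices of K, each written with vertices in increasing order, are:

  0-simplices (5): [0], [1], [2], [3], [4]
  1-simplices (9): [0,1], [0,2], [0,3], [0,4], [1,2], [1,3], [1,4], [2,3], [2,4]
  2-simplices (6): [0,1,3], [0,1,4], [0,2,3], [0,2,4], [1,2,3], [1,2,4]

so the chain groups are C_0 ≅ Z^5, C_1 ≅ Z^9, C_2 ≅ Z^6.

The boundary map ∂_1: C_1 → C_0 is given by ∂[p,q] = [q] − [p]. For instance
  ∂[0,2] = [2] − [0].
The resulting 5×9 matrix has rank 4, and its Smith normal form has invariant factors (1,1,1,1).

Boundary ∂_2: C_2 → C_1 sends each 2-simplex [p,q,r] to [q,r] − [p,r] + [p,q]. For instance
  ∂[0,1,3] = [1,3] − [0,3] + [0,1],
  ∂[0,2,3] = [2,3] − [0,3] + [0,2].
As a 9×6 matrix over Z this has rank 5, with invariant factors (1,1,1,1,1).

Computing H_k = (kernel of ∂_k) / (image of ∂_{k+1}):

  H_0: rank C_0 − rank ∂_1 = 5 − 4 = 1, and the invariant factors of ∂_1 are all 1, so H_0 = Z.
  H_1: rank ker ∂_1 − rank ∂_2 = (9 − 4) − 5 = 0, and the invariant factors of ∂_2 are all 1, so H_1 = 0.
  H_2: rank ker ∂_2 − rank ∂_3 = (6 − 5) − 0 = 1, and there is no ∂_3, so H_2 = Z.

H_0 = Z,  H_1 = 0,  H_2 = Z.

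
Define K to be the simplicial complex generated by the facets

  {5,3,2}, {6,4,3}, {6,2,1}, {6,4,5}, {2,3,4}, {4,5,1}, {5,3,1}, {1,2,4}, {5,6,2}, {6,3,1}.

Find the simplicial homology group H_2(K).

H_2 ≅ 0.

Fix the vertex order 1 < 2 < 3 < 4 < 5 < 6 and write every simplex with vertices in increasing order. Then dim K = 2 and the simplices of K are:

  0-simplices (6): [1], [2], [3], [4], [5], [6]
  1-simplices (15): [1,2], [1,3], [1,4], [1,5], [1,6], [2,3], [2,4], [2,5], [2,6], [3,4], [3,5], [3,6], [4,5], [4,6], [5,6]
  2-simplices (10): [1,2,4], [1,2,6], [1,3,5], [1,3,6], [1,4,5], [2,3,4], [2,3,5], [2,5,6], [3,4,6], [4,5,6]

so the chain groups are C_0 ≅ Z^6, C_1 ≅ Z^15, C_2 ≅ Z^10.

∂_1: C_1 → C_0 maps an edge to its endpoints' difference, ∂[p,q] = q − p.
The resulting 6×15 matrix has rank 5, and its Smith normal form has invariant factors (1,1,1,1,1).

Boundary ∂_2: C_2 → C_1 acts by ∂[p,q,r] = [q,r] − [p,r] + [p,q]. For instance
  ∂[2,3,4] = [3,4] − [2,4] + [2,3],
  ∂[2,3,5] = [3,5] − [2,5] + [2,3].
The 15×10 boundary matrix has rank 10 and Smith normal form diag(1,1,1,1,1,1,1,1,1,2).

Reading off H_k = ker ∂_k / im ∂_{k+1}:

  H_2: rank ker ∂_2 − rank ∂_3 = (10 − 10) − 0 = 0, and there is no ∂_3, so H_2 = 0.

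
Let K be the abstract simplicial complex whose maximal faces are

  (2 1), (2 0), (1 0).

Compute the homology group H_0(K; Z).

H_0 ≅ Z.

Order the vertices as 0 < 1 < 2. Listing each simplex with vertices in this order, K has dimension 1 with simplices:

  0-simplices (3): [0], [1], [2]
  1-simplices (3): [0,1], [0,2], [1,2]

giving chain groups C_0 ≅ Z^3, C_1 ≅ Z^3.

The boundary map ∂_1: C_1 → C_0 is given by ∂[p,q] = [q] − [p].
The 3×3 boundary matrix has rank 2 and Smith normal form diag(1,1).

Computing H_k = (kernel of ∂_k) / (image of ∂_{k+1}):

  H_0: rank C_0 − rank ∂_1 = 3 − 2 = 1, and the invariant factors of ∂_1 are all 1, so H_0 = Z.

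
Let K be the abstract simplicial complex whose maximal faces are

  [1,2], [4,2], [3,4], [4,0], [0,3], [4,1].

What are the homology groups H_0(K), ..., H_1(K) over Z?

H_0 ≅ Z,  H_1 ≅ Z^2.

K has 5 vertices, 6 edges.
rank ∂_0 = 0, rank ∂_1 = 4 ⇒ b_0 = 5 − 0 − 4 = 1; all invariant factors of ∂_1 are 1 so no torsion. So H_0 ≅ Z.
rank ∂_1 = 4, rank ∂_2 = 0 ⇒ b_1 = 6 − 4 − 0 = 2. So H_1 ≅ Z^2.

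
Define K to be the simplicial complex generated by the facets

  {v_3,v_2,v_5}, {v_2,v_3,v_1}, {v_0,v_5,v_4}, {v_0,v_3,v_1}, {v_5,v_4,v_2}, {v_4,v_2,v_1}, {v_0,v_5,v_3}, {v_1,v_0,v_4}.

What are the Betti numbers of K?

b_0 = 1, b_1 = 0, b_2 = 1.

Fix the vertex order v_0 < v_1 < v_2 < v_3 < v_4 < v_5 and write every simplex with vertices in increasing order. Then dim K = 2 and the simplices of K are:

  0-simplices (6): [v_0], [v_1], [v_2], [v_3], [v_4], [v_5]
  1-simplices (12): [v_0,v_1], [v_0,v_3], [v_0,v_4], [v_0,v_5], [v_1,v_2], [v_1,v_3], [v_1,v_4], [v_2,v_3], [v_2,v_4], [v_2,v_5], [v_3,v_5], [v_4,v_5]
  2-simplices (8): [v_0,v_1,v_3], [v_0,v_1,v_4], [v_0,v_3,v_5], [v_0,v_4,v_5], [v_1,v_2,v_3], [v_1,v_2,v_4], [v_2,v_3,v_5], [v_2,v_4,v_5]

so the chain groups are C_0 ≅ Z^6, C_1 ≅ Z^12, C_2 ≅ Z^8.

Boundary ∂_1: C_1 → C_0 sends each edge [p,q] (with p < q) to q − p. For instance
  ∂[v_0,v_5] = [v_5] − [v_0].
This gives a 6×12 integer matrix of rank 5; reducing to Smith normal form yields diagonal entries (1,1,1,1,1).

Boundary ∂_2: C_2 → C_1 sends each 2-simplex [p,q,r] to [q,r] − [p,r] + [p,q]. For instance
  ∂[v_0,v_1,v_4] = [v_1,v_4] − [v_0,v_4] + [v_0,v_1],
  ∂[v_0,v_1,v_3] = [v_1,v_3] − [v_0,v_3] + [v_0,v_1].
As a 12×8 matrix over Z this has rank 7, with invariant factors (1,1,1,1,1,1,1).

Reading off H_k = ker ∂_k / im ∂_{k+1}:

  H_0: rank C_0 − rank ∂_1 = 6 − 5 = 1, and the invariant factors of ∂_1 are all 1, so H_0 = Z.
  H_1: rank ker ∂_1 − rank ∂_2 = (12 − 5) − 7 = 0, and the invariant factors of ∂_2 are all 1, so H_1 = 0.
  H_2: rank ker ∂_2 − rank ∂_3 = (8 − 7) − 0 = 1, and there is no ∂_3, so H_2 = Z.

As a check, the Euler characteristic is 6 − 12 + 8 = 2, which agrees with 1 − 0 + 1 = 2.

Hence the Betti numbers are b_0 = 1, b_1 = 0, b_2 = 1.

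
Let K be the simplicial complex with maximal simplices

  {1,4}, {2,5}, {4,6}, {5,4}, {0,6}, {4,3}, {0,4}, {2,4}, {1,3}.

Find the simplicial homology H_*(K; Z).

Order the vertices as 0 < 1 < 2 < 3 < 4 < 5 < 6. Listing each simplex with vertices in this order, K has dimension 1 with simplices:

  0-simplices (7): [0], [1], [2], [3], [4], [5], [6]
  1-simplices (9): [0,4], [0,6], [1,3], [1,4], [2,4], [2,5], [3,4], [4,5], [4,6]

Hence C_0 ≅ Z^7, C_1 ≅ Z^9.

Boundary ∂_1: C_1 → C_0 sends each edge [p,q] (with p < q) to q − p. For instance
  ∂[0,4] = [4] − [0].
The 7×9 boundary matrix has rank 6 and Smith normal form diag(1,1,1,1,1,1).

From H_k ≅ ker(∂_k) / im(∂_{k+1}) we obtain:

  H_0: rank C_0 − rank ∂_1 = 7 − 6 = 1, and the invariant factors of ∂_1 are all 1, so H_0 = Z.
  H_1: rank ker ∂_1 − rank ∂_2 = (9 − 6) − 0 = 3, and there is no ∂_2, so H_1 = Z^3.

(K is a triangulation of a wedge of 3 circles.)

H_0 = Z,  H_1 = Z^3.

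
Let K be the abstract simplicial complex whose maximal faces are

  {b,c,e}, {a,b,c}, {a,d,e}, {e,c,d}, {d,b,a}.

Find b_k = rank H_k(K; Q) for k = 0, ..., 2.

b_0 = 1, b_1 = 1, b_2 = 0.

K has 5 vertices, 10 edges, 5 triangles.
rank ∂_0 = 0, rank ∂_1 = 4 ⇒ b_0 = 5 − 0 − 4 = 1; all invariant factors of ∂_1 are 1 so no torsion. So H_0 = Z.
rank ∂_1 = 4, rank ∂_2 = 5 ⇒ b_1 = 10 − 4 − 5 = 1; all invariant factors of ∂_2 are 1 so no torsion. So H_1 = Z.
rank ∂_2 = 5, rank ∂_3 = 0 ⇒ b_2 = 5 − 5 − 0 = 0. So H_2 = 0.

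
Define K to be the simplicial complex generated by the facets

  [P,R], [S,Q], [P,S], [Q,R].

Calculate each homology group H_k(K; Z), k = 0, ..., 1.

H_0 ≅ Z,  H_1 ≅ Z.

Order the vertices as P < Q < R < S. Listing each simplex with vertices in this order, K has dimension 1 with simplices:

  0-simplices (4): P, Q, R, S
  1-simplices (4): PR, PS, QR, QS

giving chain groups C_0 ≅ Z^4, C_1 ≅ Z^4.

∂_1: C_1 → C_0 is given by ∂[p,q] = [q] − [p].
The resulting 4×4 matrix has rank 3, and its Smith normal form has invariant factors (1,1,1).

Reading off H_k = ker ∂_k / im ∂_{k+1}:

  H_0: rank C_0 − rank ∂_1 = 4 − 3 = 1, and the invariant factors of ∂_1 are all 1, so H_0 = Z.
  H_1: rank ker ∂_1 − rank ∂_2 = (4 − 3) − 0 = 1, and there is no ∂_2, so H_1 = Z.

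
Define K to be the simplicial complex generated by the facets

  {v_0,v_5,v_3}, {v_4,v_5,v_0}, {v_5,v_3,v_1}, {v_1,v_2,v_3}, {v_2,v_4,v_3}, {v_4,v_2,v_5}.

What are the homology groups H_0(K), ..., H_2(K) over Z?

H_0 = Z,  H_1 = Z,  H_2 = 0.

Order the vertices as v_0 < v_1 < v_2 < v_3 < v_4 < v_5. Listing each simplex with vertices in this order, K has dimension 2 with simplices:

  0-simplices (6): [v_0], [v_1], [v_2], [v_3], [v_4], [v_5]
  1-simplices (12): [v_0,v_3], [v_0,v_4], [v_0,v_5], [v_1,v_2], [v_1,v_3], [v_1,v_5], [v_2,v_3], [v_2,v_4], [v_2,v_5], [v_3,v_4], [v_3,v_5], [v_4,v_5]
  2-simplices (6): [v_0,v_3,v_5], [v_0,v_4,v_5], [v_1,v_2,v_3], [v_1,v_3,v_5], [v_2,v_3,v_4], [v_2,v_4,v_5]

giving chain groups C_0 ≅ Z^6, C_1 ≅ Z^12, C_2 ≅ Z^6.

∂_1: C_1 → C_0 maps an edge to its endpoints' difference, ∂[p,q] = q − p. For instance
  ∂[v_2,v_5] = [v_5] − [v_2].
As a 6×12 matrix over Z this has rank 5, with invariant factors (1,1,1,1,1).

∂_2: C_2 → C_1 maps a triangle to the signed sum of its edges. For instance
  ∂[v_2,v_3,v_4] = [v_3,v_4] − [v_2,v_4] + [v_2,v_3],
  ∂[v_0,v_3,v_5] = [v_3,v_5] − [v_0,v_5] + [v_0,v_3].
As a 12×6 matrix over Z this has rank 6, with invariant factors (1,1,1,1,1,1).

From H_k ≅ ker(∂_k) / im(∂_{k+1}) we obtain:

  H_0: rank C_0 − rank ∂_1 = 6 − 5 = 1, and the invariant factors of ∂_1 are all 1, so H_0 ≅ Z.
  H_1: rank ker ∂_1 − rank ∂_2 = (12 − 5) − 6 = 1, and the invariant factors of ∂_2 are all 1, so H_1 ≅ Z.
  H_2: rank ker ∂_2 − rank ∂_3 = (6 − 6) − 0 = 0, and there is no ∂_3, so H_2 ≅ 0.

As a check, the Euler characteristic is 6 − 12 + 6 = 0, which agrees with 1 − 1 + 0 = 0.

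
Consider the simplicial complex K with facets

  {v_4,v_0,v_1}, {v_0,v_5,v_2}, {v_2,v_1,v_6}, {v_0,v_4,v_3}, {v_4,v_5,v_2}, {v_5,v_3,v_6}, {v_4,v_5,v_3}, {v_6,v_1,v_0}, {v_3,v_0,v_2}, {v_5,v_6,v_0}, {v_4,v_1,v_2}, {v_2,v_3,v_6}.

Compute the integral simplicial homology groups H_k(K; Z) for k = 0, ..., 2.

Order the vertices as v_0 < v_1 < v_2 < v_3 < v_4 < v_5 < v_6. Listing each simplex with vertices in this order, K has dimension 2 with simplices:

  0-simplices (7): [v_0], [v_1], [v_2], [v_3], [v_4], [v_5], [v_6]
  1-simplices (18): (18 of them)
  2-simplices (12): (12 of them)

Hence C_0 ≅ Z^7, C_1 ≅ Z^18, C_2 ≅ Z^12.

∂_1: C_1 → C_0 sends each edge [p,q] (with p < q) to q − p.
The resulting 7×18 matrix has rank 6, and its Smith normal form has invariant factors (1,1,1,1,1,1).

Boundary ∂_2: C_2 → C_1 acts by ∂[p,q,r] = [q,r] − [p,r] + [p,q]. For instance
  ∂[v_2,v_3,v_6] = [v_3,v_6] − [v_2,v_6] + [v_2,v_3],
  ∂[v_0,v_3,v_4] = [v_3,v_4] − [v_0,v_4] + [v_0,v_3].
The resulting 18×12 matrix has rank 12, and its Smith normal form has invariant factors (1,1,1,1,1,1,1,1,1,1,1,2).

Computing H_k = (kernel of ∂_k) / (image of ∂_{k+1}):

  H_0: rank C_0 − rank ∂_1 = 7 − 6 = 1, and the invariant factors of ∂_1 are all 1, so H_0 = Z.
  H_1: rank ker ∂_1 − rank ∂_2 = (18 − 6) − 12 = 0, and ∂_2 has invariant factor 2 > 1, so H_1 = Z/2Z.
  H_2: rank ker ∂_2 − rank ∂_3 = (12 − 12) − 0 = 0, and there is no ∂_3, so H_2 = 0.

As a check, the Euler characteristic is 7 − 18 + 12 = 1, which agrees with 1 − 0 + 0 = 1.

H_0 = Z,  H_1 = Z/2Z,  H_2 = 0.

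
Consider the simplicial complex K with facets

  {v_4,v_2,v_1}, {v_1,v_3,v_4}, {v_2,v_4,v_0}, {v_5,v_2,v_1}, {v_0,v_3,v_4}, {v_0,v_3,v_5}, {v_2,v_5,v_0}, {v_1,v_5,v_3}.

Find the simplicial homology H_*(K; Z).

H_0 = Z,  H_1 = 0,  H_2 = Z.

Fix the vertex order v_0 < v_1 < v_2 < v_3 < v_4 < v_5 and write every simplex with vertices in increasing order. Then dim K = 2 and the simplices of K are:

  0-simplices (6): [v_0], [v_1], [v_2], [v_3], [v_4], [v_5]
  1-simplices (12): [v_0,v_2], [v_0,v_3], [v_0,v_4], [v_0,v_5], [v_1,v_2], [v_1,v_3], [v_1,v_4], [v_1,v_5], [v_2,v_4], [v_2,v_5], [v_3,v_4], [v_3,v_5]
  2-simplices (8): [v_0,v_2,v_4], [v_0,v_2,v_5], [v_0,v_3,v_4], [v_0,v_3,v_5], [v_1,v_2,v_4], [v_1,v_2,v_5], [v_1,v_3,v_4], [v_1,v_3,v_5]

so the chain groups are C_0 ≅ Z^6, C_1 ≅ Z^12, C_2 ≅ Z^8.

Boundary ∂_1: C_1 → C_0 is given by ∂[p,q] = [q] − [p].
The 6×12 boundary matrix has rank 5 and Smith normal form diag(1,1,1,1,1).

The boundary map ∂_2: C_2 → C_1 sends each 2-simplex [p,q,r] to [q,r] − [p,r] + [p,q]. For instance
  ∂[v_0,v_2,v_4] = [v_2,v_4] − [v_0,v_4] + [v_0,v_2],
  ∂[v_0,v_3,v_4] = [v_3,v_4] − [v_0,v_4] + [v_0,v_3].
The 12×8 boundary matrix has rank 7 and Smith normal form diag(1,1,1,1,1,1,1).

Now H_k = ker ∂_k / im ∂_{k+1}, so:

  H_0: rank C_0 − rank ∂_1 = 6 − 5 = 1, and the invariant factors of ∂_1 are all 1, so H_0 = Z.
  H_1: rank ker ∂_1 − rank ∂_2 = (12 − 5) − 7 = 0, and the invariant factors of ∂_2 are all 1, so H_1 = 0.
  H_2: rank ker ∂_2 − rank ∂_3 = (8 − 7) − 0 = 1, and there is no ∂_3, so H_2 = Z.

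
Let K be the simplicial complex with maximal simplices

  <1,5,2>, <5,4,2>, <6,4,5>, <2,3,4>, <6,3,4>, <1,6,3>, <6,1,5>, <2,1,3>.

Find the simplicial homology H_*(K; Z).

H_0 = Z,  H_1 = 0,  H_2 = Z.

We work with the vertex ordering 1 < 2 < 3 < 4 < 5 < 6. The simplices of K, each written with vertices in increasing order, are:

  0-simplices (6): [1], [2], [3], [4], [5], [6]
  1-simplices (12): [1,2], [1,3], [1,5], [1,6], [2,3], [2,4], [2,5], [3,4], [3,6], [4,5], [4,6], [5,6]
  2-simplices (8): [1,2,3], [1,2,5], [1,3,6], [1,5,6], [2,3,4], [2,4,5], [3,4,6], [4,5,6]

giving chain groups C_0 ≅ Z^6, C_1 ≅ Z^12, C_2 ≅ Z^8.

The boundary map ∂_1: C_1 → C_0 is given by ∂[p,q] = [q] − [p]. For instance
  ∂[3,6] = [6] − [3].
The 6×12 boundary matrix has rank 5 and Smith normal form diag(1,1,1,1,1).

The boundary map ∂_2: C_2 → C_1 sends each 2-simplex [p,q,r] to [q,r] − [p,r] + [p,q]. For instance
  ∂[4,5,6] = [5,6] − [4,6] + [4,5],
  ∂[3,4,6] = [4,6] − [3,6] + [3,4].
This gives a 12×8 integer matrix of rank 7; reducing to Smith normal form yields diagonal entries (1,1,1,1,1,1,1).

Reading off H_k = ker ∂_k / im ∂_{k+1}:

  H_0: rank C_0 − rank ∂_1 = 6 − 5 = 1, and the invariant factors of ∂_1 are all 1, so H_0 = Z.
  H_1: rank ker ∂_1 − rank ∂_2 = (12 − 5) − 7 = 0, and the invariant factors of ∂_2 are all 1, so H_1 = 0.
  H_2: rank ker ∂_2 − rank ∂_3 = (8 − 7) − 0 = 1, and there is no ∂_3, so H_2 = Z.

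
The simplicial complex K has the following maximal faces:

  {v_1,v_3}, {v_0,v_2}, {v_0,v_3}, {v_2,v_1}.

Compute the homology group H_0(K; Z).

Take the total order v_0 < v_1 < v_2 < v_3 on the vertex set. Then K (dimension 1) consists of the simplices:

  0-simplices (4): [v_0], [v_1], [v_2], [v_3]
  1-simplices (4): [v_0,v_2], [v_0,v_3], [v_1,v_2], [v_1,v_3]

giving chain groups C_0 ≅ Z^4, C_1 ≅ Z^4.

The boundary map ∂_1: C_1 → C_0 sends each edge [p,q] (with p < q) to q − p.
The 4×4 boundary matrix has rank 3 and Smith normal form diag(1,1,1).

Computing H_k = (kernel of ∂_k) / (image of ∂_{k+1}):

  H_0: rank C_0 − rank ∂_1 = 4 − 3 = 1, and the invariant factors of ∂_1 are all 1, so H_0 = Z.

H_0 = Z.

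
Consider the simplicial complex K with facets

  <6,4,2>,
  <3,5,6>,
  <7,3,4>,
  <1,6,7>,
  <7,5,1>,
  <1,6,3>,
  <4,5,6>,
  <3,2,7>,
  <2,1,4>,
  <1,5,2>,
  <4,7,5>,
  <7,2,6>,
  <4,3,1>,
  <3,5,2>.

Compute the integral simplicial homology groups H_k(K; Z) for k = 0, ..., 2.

H_0 ≅ Z,  H_1 ≅ Z^2,  H_2 ≅ Z.

Order the vertices as 1 < 2 < 3 < 4 < 5 < 6 < 7. Listing each simplex with vertices in this order, K has dimension 2 with simplices:

  0-simplices (7): [1], [2], [3], [4], [5], [6], [7]
  1-simplices (21): [1,2], [1,3], [1,4], [1,5], [1,6], [1,7], [2,3], [2,4], [2,5], [2,6], [2,7], [3,4], [3,5], [3,6], [3,7], [4,5], [4,6], [4,7], [5,6], [5,7], [6,7]
  2-simplices (14): [1,2,4], [1,2,5], [1,3,4], [1,3,6], [1,5,7], [1,6,7], [2,3,5], [2,3,7], [2,4,6], [2,6,7], [3,4,7], [3,5,6], [4,5,6], [4,5,7]

Hence C_0 ≅ Z^7, C_1 ≅ Z^21, C_2 ≅ Z^14.

∂_1: C_1 → C_0 is given by ∂[p,q] = [q] − [p]. For instance
  ∂[1,4] = [4] − [1].
This gives a 7×21 integer matrix of rank 6; reducing to Smith normal form yields diagonal entries (1,1,1,1,1,1).

Boundary ∂_2: C_2 → C_1 maps a triangle to the signed sum of its edges. For instance
  ∂[1,3,4] = [3,4] − [1,4] + [1,3],
  ∂[3,5,6] = [5,6] − [3,6] + [3,5].
As a 21×14 matrix over Z this has rank 13, with invariant factors (1,1,1,1,1,1,1,1,1,1,1,1,1).

From H_k ≅ ker(∂_k) / im(∂_{k+1}) we obtain:

  H_0: rank C_0 − rank ∂_1 = 7 − 6 = 1, and the invariant factors of ∂_1 are all 1, so H_0 ≅ Z.
  H_1: rank ker ∂_1 − rank ∂_2 = (21 − 6) − 13 = 2, and the invariant factors of ∂_2 are all 1, so H_1 ≅ Z^2.
  H_2: rank ker ∂_2 − rank ∂_3 = (14 − 13) − 0 = 1, and there is no ∂_3, so H_2 ≅ Z.

As a check, the Euler characteristic is 7 − 21 + 14 = 0, which agrees with 1 − 2 + 1 = 0.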